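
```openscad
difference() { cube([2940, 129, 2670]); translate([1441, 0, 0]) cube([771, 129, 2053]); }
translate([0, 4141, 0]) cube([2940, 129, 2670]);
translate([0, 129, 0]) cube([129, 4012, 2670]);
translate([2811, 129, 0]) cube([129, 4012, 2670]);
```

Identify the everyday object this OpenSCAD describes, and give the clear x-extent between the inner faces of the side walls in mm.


A single room. The interior width is 2682 mm.

Four walls enclosing a rectangle with a door in the front wall — a room. Outside width 2940 minus two 129 mm walls gives 2682 mm.


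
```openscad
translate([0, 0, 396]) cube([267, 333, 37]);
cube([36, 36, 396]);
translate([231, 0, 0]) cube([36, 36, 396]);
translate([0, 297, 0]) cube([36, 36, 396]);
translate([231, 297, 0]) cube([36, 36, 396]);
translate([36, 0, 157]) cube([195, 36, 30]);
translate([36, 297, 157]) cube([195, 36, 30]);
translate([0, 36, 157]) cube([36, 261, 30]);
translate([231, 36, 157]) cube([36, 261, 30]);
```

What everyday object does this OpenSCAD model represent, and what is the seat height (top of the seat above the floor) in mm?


A stool. The seat height is 433 mm.

A 267×333×37 slab at z = 396 on four corner posts — a stool. The seat top is 396 + 37 = 433 mm.


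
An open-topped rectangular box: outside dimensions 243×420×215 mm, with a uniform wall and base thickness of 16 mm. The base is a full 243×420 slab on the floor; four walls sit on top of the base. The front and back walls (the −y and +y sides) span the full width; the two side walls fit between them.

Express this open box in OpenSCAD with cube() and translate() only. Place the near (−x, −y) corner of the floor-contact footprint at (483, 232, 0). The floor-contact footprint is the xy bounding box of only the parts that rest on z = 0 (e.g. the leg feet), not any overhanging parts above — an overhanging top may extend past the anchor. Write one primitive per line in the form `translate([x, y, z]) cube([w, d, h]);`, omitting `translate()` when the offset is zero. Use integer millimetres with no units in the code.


translate([483, 232, 0]) cube([243, 420, 16]);
translate([483, 232, 16]) cube([243, 16, 199]);
translate([483, 636, 16]) cube([243, 16, 199]);
translate([483, 248, 16]) cube([16, 388, 199]);
translate([710, 248, 16]) cube([16, 388, 199]);


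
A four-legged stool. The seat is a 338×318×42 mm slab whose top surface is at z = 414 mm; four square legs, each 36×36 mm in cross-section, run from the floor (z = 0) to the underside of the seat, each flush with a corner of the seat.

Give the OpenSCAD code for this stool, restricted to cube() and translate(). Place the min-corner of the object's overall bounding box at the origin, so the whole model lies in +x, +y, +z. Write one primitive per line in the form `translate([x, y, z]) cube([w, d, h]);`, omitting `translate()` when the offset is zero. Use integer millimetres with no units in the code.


translate([0, 0, 372]) cube([338, 318, 42]);
cube([36, 36, 372]);
translate([302, 0, 0]) cube([36, 36, 372]);
translate([0, 282, 0]) cube([36, 36, 372]);
translate([302, 282, 0]) cube([36, 36, 372]);


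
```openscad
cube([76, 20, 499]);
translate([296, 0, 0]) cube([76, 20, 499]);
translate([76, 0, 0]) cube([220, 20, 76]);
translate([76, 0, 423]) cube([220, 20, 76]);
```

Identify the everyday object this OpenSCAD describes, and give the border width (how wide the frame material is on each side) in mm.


A picture frame. The border width is 76 mm.

Four thin pieces enclosing a rectangular opening — a picture frame. The two full-height stiles are 499 mm tall; the top rail sits at z = 423 and is 76 mm tall, so the border above the opening is 499 − 423 = 76 mm, matching the stile x-width.


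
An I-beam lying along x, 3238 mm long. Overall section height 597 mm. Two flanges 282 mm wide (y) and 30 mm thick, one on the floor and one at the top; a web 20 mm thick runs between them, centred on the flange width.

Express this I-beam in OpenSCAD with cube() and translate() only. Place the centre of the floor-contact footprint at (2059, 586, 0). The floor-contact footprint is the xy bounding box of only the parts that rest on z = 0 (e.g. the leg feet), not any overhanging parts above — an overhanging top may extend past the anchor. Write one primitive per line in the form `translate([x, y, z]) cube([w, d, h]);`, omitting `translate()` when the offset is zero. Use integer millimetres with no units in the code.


translate([440, 445, 0]) cube([3238, 282, 30]);
translate([440, 576, 30]) cube([3238, 20, 537]);
translate([440, 445, 567]) cube([3238, 282, 30]);


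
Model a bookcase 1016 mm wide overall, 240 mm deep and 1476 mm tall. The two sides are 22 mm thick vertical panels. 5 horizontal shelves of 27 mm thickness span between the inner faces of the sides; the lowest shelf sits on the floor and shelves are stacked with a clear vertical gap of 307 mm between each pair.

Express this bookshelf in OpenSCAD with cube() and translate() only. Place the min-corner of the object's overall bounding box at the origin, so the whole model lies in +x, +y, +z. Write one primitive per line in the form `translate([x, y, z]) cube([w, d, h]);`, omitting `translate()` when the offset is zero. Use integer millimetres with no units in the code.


cube([22, 240, 1476]);
translate([994, 0, 0]) cube([22, 240, 1476]);
translate([22, 0, 0]) cube([972, 240, 27]);
translate([22, 0, 334]) cube([972, 240, 27]);
translate([22, 0, 668]) cube([972, 240, 27]);
translate([22, 0, 1002]) cube([972, 240, 27]);
translate([22, 0, 1336]) cube([972, 240, 27]);


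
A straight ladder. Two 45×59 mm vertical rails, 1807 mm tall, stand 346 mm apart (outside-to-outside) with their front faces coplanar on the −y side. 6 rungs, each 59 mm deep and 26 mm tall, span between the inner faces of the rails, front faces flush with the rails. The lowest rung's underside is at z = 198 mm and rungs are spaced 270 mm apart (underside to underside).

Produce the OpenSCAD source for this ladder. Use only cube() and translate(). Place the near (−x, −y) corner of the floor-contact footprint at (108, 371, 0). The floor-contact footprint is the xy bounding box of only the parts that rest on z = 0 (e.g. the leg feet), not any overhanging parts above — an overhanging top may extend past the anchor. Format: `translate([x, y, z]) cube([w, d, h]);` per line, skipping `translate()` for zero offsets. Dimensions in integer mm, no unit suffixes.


translate([108, 371, 0]) cube([45, 59, 1807]);
translate([409, 371, 0]) cube([45, 59, 1807]);
translate([153, 371, 198]) cube([256, 59, 26]);
translate([153, 371, 468]) cube([256, 59, 26]);
translate([153, 371, 738]) cube([256, 59, 26]);
translate([153, 371, 1008]) cube([256, 59, 26]);
translate([153, 371, 1278]) cube([256, 59, 26]);
translate([153, 371, 1548]) cube([256, 59, 26]);


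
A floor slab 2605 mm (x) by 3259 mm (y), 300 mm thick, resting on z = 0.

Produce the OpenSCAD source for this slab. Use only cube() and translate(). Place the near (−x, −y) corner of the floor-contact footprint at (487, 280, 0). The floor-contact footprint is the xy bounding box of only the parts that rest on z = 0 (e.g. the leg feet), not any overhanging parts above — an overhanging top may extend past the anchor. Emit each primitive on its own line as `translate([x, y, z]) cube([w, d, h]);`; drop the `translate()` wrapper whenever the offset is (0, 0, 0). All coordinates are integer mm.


translate([487, 280, 0]) cube([2605, 3259, 300]);


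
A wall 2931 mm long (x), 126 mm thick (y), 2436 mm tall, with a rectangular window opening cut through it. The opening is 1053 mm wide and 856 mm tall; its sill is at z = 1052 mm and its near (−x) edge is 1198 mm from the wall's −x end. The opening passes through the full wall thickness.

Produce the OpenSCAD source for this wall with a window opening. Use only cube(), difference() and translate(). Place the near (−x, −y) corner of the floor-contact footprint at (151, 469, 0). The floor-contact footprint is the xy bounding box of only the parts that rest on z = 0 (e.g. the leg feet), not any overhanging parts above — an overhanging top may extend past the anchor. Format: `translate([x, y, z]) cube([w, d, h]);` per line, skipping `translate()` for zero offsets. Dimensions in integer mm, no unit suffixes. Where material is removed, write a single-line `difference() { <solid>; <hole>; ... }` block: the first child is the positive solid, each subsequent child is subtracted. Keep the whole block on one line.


difference() { translate([151, 469, 0]) cube([2931, 126, 2436]); translate([1349, 469, 1052]) cube([1053, 126, 856]); }


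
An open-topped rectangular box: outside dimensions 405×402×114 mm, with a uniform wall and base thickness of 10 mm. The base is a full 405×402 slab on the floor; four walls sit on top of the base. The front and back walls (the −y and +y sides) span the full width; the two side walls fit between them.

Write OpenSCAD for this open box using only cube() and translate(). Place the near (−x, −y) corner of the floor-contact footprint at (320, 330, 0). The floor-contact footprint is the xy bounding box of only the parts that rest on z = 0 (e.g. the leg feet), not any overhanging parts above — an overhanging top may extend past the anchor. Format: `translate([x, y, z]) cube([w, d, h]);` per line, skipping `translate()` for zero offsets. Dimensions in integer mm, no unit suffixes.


translate([320, 330, 0]) cube([405, 402, 10]);
translate([320, 330, 10]) cube([405, 10, 104]);
translate([320, 722, 10]) cube([405, 10, 104]);
translate([320, 340, 10]) cube([10, 382, 104]);
translate([715, 340, 10]) cube([10, 382, 104]);


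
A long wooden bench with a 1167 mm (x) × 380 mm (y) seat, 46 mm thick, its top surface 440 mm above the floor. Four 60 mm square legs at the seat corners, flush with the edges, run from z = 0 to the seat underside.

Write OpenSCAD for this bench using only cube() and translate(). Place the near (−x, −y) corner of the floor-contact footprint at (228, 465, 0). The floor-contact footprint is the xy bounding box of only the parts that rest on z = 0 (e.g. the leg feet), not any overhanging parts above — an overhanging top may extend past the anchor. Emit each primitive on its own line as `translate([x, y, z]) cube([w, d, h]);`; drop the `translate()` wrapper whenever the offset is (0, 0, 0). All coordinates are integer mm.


translate([228, 465, 394]) cube([1167, 380, 46]);
translate([228, 465, 0]) cube([60, 60, 394]);
translate([228, 785, 0]) cube([60, 60, 394]);
translate([1335, 465, 0]) cube([60, 60, 394]);
translate([1335, 785, 0]) cube([60, 60, 394]);


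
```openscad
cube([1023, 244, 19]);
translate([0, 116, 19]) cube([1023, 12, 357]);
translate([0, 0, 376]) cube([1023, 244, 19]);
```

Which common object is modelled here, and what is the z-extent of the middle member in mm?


An I-beam. The web height is 357 mm.

Two wide flanges with a thin centred web — an I-beam. Overall 395 mm minus two 19 mm flanges gives a web of 395 − 2·19 = 357 mm.


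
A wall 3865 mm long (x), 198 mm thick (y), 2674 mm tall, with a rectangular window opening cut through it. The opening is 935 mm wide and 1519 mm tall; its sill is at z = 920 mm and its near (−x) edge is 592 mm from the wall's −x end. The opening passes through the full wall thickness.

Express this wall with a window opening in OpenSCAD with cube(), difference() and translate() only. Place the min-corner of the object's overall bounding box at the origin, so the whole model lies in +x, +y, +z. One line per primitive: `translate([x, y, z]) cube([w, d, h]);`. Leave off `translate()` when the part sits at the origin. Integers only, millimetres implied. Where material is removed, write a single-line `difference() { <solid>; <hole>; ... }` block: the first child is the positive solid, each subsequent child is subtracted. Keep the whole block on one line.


difference() { cube([3865, 198, 2674]); translate([592, 0, 920]) cube([935, 198, 1519]); }


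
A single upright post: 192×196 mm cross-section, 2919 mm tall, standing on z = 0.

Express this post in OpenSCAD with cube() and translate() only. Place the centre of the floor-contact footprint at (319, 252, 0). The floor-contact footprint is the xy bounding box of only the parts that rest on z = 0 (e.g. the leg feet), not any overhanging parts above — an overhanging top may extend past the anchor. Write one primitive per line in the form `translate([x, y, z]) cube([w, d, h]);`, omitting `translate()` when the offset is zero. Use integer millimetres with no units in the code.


translate([223, 154, 0]) cube([192, 196, 2919]);


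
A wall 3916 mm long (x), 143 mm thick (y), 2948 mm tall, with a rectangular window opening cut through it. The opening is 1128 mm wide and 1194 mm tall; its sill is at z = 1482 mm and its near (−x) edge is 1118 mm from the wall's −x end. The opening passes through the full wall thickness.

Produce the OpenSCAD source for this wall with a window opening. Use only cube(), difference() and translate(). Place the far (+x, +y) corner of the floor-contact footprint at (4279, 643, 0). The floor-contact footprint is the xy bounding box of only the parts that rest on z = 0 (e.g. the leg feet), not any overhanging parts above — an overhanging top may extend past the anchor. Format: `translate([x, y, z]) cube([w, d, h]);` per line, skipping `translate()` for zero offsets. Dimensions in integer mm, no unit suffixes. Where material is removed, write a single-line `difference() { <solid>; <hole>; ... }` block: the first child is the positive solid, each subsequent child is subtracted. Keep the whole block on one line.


difference() { translate([363, 500, 0]) cube([3916, 143, 2948]); translate([1481, 500, 1482]) cube([1128, 143, 1194]); }


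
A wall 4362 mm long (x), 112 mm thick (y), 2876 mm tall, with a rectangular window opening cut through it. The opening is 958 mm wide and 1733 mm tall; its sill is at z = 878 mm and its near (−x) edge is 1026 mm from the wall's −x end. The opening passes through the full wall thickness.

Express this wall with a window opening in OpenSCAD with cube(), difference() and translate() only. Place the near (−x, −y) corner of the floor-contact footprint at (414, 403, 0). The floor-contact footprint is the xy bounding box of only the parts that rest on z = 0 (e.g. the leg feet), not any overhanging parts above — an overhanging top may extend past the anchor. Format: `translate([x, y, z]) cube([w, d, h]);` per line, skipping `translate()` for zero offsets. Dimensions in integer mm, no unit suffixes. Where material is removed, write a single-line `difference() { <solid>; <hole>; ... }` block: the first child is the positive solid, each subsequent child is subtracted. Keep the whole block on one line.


difference() { translate([414, 403, 0]) cube([4362, 112, 2876]); translate([1440, 403, 878]) cube([958, 112, 1733]); }


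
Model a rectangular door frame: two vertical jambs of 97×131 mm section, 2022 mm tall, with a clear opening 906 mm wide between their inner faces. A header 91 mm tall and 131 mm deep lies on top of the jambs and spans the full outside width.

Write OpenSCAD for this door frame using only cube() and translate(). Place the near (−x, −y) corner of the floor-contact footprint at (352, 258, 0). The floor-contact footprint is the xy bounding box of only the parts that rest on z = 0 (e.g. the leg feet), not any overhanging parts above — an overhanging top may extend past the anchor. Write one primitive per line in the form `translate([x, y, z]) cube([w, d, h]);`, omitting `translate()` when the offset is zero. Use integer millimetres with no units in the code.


translate([352, 258, 0]) cube([97, 131, 2022]);
translate([1355, 258, 0]) cube([97, 131, 2022]);
translate([352, 258, 2022]) cube([1100, 131, 91]);


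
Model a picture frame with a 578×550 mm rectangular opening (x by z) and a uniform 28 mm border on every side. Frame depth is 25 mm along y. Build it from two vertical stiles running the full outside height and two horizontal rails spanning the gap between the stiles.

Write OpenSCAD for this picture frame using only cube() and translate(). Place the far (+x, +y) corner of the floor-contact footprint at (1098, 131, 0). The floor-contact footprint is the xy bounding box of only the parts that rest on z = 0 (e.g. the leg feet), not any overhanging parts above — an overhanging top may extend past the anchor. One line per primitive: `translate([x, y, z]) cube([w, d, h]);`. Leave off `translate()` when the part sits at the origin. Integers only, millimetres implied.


translate([464, 106, 0]) cube([28, 25, 606]);
translate([1070, 106, 0]) cube([28, 25, 606]);
translate([492, 106, 0]) cube([578, 25, 28]);
translate([492, 106, 578]) cube([578, 25, 28]);


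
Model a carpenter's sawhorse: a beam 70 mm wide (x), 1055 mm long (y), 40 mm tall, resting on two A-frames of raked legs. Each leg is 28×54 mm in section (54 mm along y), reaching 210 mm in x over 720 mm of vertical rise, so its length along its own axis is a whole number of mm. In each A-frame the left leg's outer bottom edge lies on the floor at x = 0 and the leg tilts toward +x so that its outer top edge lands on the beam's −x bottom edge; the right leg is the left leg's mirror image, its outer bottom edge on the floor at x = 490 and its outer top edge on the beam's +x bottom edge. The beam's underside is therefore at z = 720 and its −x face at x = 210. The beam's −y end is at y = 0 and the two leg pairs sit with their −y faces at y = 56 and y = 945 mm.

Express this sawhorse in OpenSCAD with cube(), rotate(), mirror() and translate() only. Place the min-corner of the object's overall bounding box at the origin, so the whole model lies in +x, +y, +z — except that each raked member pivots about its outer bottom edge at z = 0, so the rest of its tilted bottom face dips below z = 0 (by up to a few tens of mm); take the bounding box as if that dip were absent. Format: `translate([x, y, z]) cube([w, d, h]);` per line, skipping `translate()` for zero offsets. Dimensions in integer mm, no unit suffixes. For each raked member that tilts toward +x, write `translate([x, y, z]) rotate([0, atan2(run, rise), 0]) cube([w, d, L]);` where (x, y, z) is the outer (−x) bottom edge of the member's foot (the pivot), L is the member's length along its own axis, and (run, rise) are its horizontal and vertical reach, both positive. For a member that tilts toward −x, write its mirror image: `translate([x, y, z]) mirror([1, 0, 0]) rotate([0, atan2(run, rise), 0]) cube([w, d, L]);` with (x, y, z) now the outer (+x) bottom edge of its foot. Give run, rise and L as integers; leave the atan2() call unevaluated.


translate([210, 0, 720]) cube([70, 1055, 40]);
translate([0, 56, 0]) rotate([0, atan2(210, 720), 0]) cube([28, 54, 750]);
translate([490, 56, 0]) mirror([1, 0, 0]) rotate([0, atan2(210, 720), 0]) cube([28, 54, 750]);
translate([0, 945, 0]) rotate([0, atan2(210, 720), 0]) cube([28, 54, 750]);
translate([490, 945, 0]) mirror([1, 0, 0]) rotate([0, atan2(210, 720), 0]) cube([28, 54, 750]);


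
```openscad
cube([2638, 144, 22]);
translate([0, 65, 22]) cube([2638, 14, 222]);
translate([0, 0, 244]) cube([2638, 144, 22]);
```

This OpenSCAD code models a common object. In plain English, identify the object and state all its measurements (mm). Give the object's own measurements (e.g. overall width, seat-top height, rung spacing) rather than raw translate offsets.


An I-beam lying along x, 2638 mm long. Overall section height 266 mm. Two flanges 144 mm wide (y) and 22 mm thick, one on the floor and one at the top; a web 14 mm thick runs between them, centred on the flange width.


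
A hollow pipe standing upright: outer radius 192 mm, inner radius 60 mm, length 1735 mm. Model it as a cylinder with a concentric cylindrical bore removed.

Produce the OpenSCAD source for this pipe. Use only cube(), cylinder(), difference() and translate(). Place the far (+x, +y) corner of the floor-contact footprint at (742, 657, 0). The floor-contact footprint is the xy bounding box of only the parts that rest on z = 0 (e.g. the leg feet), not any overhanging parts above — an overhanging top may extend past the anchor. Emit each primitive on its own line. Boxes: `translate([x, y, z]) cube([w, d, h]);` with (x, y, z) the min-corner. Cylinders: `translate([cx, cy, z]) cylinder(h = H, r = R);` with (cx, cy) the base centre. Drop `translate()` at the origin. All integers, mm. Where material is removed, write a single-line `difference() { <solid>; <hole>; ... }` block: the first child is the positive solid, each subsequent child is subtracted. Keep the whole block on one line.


difference() { translate([550, 465, 0]) cylinder(h = 1735, r = 192); translate([550, 465, 0]) cylinder(h = 1735, r = 60); }


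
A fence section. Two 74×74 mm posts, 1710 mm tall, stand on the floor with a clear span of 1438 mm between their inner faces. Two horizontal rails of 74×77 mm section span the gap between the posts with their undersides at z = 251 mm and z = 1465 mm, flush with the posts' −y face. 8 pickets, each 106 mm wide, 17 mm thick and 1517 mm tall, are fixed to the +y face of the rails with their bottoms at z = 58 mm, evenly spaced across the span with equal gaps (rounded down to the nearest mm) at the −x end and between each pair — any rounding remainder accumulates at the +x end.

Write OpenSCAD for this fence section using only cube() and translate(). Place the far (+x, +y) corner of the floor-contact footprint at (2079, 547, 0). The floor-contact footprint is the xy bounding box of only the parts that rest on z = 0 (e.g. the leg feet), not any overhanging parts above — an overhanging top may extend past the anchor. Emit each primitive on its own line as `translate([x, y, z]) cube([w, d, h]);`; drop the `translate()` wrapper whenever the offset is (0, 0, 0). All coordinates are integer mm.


translate([493, 473, 0]) cube([74, 74, 1710]);
translate([2005, 473, 0]) cube([74, 74, 1710]);
translate([567, 473, 251]) cube([1438, 74, 77]);
translate([567, 473, 1465]) cube([1438, 74, 77]);
translate([632, 547, 58]) cube([106, 17, 1517]);
translate([803, 547, 58]) cube([106, 17, 1517]);
translate([974, 547, 58]) cube([106, 17, 1517]);
translate([1145, 547, 58]) cube([106, 17, 1517]);
translate([1316, 547, 58]) cube([106, 17, 1517]);
translate([1487, 547, 58]) cube([106, 17, 1517]);
translate([1658, 547, 58]) cube([106, 17, 1517]);
translate([1829, 547, 58]) cube([106, 17, 1517]);


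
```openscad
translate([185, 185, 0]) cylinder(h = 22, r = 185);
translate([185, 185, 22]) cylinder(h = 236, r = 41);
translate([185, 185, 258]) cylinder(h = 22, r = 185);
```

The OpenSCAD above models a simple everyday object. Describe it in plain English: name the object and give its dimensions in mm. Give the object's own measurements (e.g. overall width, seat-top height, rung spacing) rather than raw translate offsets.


A spool: two coaxial disc flanges of radius 185 mm and thickness 22 mm, joined by a core cylinder of radius 41 mm and height 236 mm. The lower flange rests on z = 0 and the three cylinders share a vertical axis.


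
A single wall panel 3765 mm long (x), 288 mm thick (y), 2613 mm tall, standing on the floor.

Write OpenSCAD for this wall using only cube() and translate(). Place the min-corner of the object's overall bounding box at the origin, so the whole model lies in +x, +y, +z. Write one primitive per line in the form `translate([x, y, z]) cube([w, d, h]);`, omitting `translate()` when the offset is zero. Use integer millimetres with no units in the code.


cube([3765, 288, 2613]);


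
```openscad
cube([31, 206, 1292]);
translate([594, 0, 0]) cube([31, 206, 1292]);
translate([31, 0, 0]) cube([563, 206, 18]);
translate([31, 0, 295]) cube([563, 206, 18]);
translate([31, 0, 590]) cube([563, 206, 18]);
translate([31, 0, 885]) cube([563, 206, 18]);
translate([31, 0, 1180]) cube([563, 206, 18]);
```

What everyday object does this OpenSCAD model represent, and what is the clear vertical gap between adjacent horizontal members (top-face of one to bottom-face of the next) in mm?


A bookshelf. The clear shelf gap is 277 mm.

Two tall side panels with 5 horizontal boards between them — a bookshelf. The first two shelf undersides are at z = 0 and z = 295; with shelf thickness 18, the clear gap is 295 − 0 − 18 = 277 mm.


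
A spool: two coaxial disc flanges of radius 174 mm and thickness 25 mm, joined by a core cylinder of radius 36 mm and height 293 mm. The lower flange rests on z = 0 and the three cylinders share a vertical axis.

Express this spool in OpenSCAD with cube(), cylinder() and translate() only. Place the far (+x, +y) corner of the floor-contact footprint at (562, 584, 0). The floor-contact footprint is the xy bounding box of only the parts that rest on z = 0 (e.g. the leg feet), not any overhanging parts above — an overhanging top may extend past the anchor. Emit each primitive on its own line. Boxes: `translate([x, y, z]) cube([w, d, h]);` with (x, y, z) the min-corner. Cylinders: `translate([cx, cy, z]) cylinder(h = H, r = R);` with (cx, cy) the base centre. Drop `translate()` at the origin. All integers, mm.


translate([388, 410, 0]) cylinder(h = 25, r = 174);
translate([388, 410, 25]) cylinder(h = 293, r = 36);
translate([388, 410, 318]) cylinder(h = 25, r = 174);


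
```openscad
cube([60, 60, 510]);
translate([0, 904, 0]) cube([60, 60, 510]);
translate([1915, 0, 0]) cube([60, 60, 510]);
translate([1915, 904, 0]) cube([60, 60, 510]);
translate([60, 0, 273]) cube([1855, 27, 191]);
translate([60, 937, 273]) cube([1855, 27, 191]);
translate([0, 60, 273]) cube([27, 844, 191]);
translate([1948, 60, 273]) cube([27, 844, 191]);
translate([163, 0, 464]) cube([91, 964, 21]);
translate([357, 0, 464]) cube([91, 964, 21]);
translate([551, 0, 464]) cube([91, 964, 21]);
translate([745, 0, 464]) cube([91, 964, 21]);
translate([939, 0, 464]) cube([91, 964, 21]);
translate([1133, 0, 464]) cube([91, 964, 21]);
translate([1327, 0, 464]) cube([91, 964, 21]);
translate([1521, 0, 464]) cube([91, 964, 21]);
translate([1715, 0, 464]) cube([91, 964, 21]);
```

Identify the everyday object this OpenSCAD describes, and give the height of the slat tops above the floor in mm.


A bed frame. The slat-top height is 485 mm.

Four posts, four rails, and a row of slats — a bed frame. Slats sit on the rails at z = 273 + 191 = 464; with slat thickness 21, the top is 485 mm.


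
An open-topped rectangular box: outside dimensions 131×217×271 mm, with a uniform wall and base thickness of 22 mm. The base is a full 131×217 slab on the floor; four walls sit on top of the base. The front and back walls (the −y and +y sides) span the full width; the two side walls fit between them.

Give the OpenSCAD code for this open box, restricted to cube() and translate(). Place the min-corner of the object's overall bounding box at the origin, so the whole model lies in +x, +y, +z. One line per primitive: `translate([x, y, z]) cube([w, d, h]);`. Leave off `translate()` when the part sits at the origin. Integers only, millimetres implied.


cube([131, 217, 22]);
translate([0, 0, 22]) cube([131, 22, 249]);
translate([0, 195, 22]) cube([131, 22, 249]);
translate([0, 22, 22]) cube([22, 173, 249]);
translate([109, 22, 22]) cube([22, 173, 249]);


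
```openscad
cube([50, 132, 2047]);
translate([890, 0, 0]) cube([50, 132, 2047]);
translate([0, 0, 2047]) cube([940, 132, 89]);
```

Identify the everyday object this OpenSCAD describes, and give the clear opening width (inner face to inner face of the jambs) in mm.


A door frame. The clear opening width is 840 mm.

Two 2047 mm tall posts with a header on top — a door frame. The left jamb is 50 mm wide at x = 0; the right jamb starts at x = 890. The clear opening is 890 − 50 = 840 mm.


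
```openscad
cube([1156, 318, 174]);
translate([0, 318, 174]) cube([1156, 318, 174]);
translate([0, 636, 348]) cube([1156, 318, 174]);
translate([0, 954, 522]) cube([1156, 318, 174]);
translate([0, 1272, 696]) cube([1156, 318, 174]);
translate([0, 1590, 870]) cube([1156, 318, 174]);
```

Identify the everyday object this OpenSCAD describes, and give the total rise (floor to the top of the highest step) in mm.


A staircase. The total rise is 1044 mm.

6 identical blocks, each offset up and back from the previous — a staircase. Each step is 174 mm tall and there are 6 of them, so the total rise is 6 × 174 = 1044 mm.


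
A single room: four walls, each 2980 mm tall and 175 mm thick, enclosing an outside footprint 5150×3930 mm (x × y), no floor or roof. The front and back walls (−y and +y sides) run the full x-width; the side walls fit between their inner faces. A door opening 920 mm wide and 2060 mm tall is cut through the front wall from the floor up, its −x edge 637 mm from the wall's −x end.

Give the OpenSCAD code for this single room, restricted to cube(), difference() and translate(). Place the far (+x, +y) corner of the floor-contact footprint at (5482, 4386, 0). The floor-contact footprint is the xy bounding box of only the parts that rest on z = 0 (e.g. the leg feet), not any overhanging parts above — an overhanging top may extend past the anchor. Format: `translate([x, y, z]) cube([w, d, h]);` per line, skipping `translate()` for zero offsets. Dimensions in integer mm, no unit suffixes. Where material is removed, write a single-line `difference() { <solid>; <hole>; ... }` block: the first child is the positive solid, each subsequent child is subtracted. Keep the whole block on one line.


difference() { translate([332, 456, 0]) cube([5150, 175, 2980]); translate([969, 456, 0]) cube([920, 175, 2060]); }
translate([332, 4211, 0]) cube([5150, 175, 2980]);
translate([332, 631, 0]) cube([175, 3580, 2980]);
translate([5307, 631, 0]) cube([175, 3580, 2980]);


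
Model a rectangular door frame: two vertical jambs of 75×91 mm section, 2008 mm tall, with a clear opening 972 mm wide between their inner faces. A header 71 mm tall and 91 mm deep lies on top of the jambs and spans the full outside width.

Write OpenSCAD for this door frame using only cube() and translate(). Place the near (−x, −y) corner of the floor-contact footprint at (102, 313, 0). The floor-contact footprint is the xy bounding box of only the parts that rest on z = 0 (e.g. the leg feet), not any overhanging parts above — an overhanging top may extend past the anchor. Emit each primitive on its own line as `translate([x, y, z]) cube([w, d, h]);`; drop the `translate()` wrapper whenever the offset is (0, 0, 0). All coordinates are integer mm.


translate([102, 313, 0]) cube([75, 91, 2008]);
translate([1149, 313, 0]) cube([75, 91, 2008]);
translate([102, 313, 2008]) cube([1122, 91, 71]);


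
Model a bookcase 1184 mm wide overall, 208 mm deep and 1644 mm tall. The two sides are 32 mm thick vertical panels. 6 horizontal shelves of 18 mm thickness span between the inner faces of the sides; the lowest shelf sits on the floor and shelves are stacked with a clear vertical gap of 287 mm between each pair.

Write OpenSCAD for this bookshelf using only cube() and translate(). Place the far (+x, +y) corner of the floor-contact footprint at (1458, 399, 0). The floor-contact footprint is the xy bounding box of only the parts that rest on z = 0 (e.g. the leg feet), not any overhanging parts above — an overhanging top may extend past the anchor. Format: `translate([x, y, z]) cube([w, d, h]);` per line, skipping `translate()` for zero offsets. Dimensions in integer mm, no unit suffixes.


translate([274, 191, 0]) cube([32, 208, 1644]);
translate([1426, 191, 0]) cube([32, 208, 1644]);
translate([306, 191, 0]) cube([1120, 208, 18]);
translate([306, 191, 305]) cube([1120, 208, 18]);
translate([306, 191, 610]) cube([1120, 208, 18]);
translate([306, 191, 915]) cube([1120, 208, 18]);
translate([306, 191, 1220]) cube([1120, 208, 18]);
translate([306, 191, 1525]) cube([1120, 208, 18]);


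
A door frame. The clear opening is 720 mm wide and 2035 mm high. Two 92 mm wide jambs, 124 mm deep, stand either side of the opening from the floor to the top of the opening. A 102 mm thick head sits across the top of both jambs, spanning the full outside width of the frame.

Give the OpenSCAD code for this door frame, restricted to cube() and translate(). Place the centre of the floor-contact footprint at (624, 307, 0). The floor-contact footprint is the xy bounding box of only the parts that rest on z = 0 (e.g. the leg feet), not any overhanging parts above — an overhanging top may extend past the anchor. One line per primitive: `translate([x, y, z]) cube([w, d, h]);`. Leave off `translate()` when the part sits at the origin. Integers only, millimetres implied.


translate([172, 245, 0]) cube([92, 124, 2035]);
translate([984, 245, 0]) cube([92, 124, 2035]);
translate([172, 245, 2035]) cube([904, 124, 102]);


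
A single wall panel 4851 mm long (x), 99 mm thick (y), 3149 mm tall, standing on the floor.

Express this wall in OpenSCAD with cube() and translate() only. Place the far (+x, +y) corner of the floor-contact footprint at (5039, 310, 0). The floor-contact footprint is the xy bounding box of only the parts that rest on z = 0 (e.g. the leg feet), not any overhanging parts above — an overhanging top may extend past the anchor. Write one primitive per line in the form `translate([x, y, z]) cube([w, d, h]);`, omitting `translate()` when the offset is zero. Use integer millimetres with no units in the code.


translate([188, 211, 0]) cube([4851, 99, 3149]);


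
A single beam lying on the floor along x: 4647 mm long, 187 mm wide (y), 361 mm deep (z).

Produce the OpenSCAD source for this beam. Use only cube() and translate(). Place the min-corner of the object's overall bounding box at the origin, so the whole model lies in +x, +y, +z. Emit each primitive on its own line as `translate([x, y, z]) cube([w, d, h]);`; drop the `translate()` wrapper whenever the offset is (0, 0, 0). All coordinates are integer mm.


cube([4647, 187, 361]);


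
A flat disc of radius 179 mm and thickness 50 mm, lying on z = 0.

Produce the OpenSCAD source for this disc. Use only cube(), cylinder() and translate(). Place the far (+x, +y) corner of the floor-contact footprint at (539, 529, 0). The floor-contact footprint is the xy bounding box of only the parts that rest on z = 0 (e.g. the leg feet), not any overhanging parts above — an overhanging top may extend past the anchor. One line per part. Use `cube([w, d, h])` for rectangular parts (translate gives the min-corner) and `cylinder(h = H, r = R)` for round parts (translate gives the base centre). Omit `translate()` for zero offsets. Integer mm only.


translate([360, 350, 0]) cylinder(h = 50, r = 179);


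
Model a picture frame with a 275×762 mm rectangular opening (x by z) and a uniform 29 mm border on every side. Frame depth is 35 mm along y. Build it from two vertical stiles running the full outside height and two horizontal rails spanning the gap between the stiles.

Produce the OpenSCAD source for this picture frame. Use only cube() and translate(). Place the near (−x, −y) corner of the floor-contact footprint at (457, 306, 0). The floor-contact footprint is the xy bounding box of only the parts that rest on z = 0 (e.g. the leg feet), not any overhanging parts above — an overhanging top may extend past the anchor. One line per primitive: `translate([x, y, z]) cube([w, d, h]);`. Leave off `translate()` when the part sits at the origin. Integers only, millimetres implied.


translate([457, 306, 0]) cube([29, 35, 820]);
translate([761, 306, 0]) cube([29, 35, 820]);
translate([486, 306, 0]) cube([275, 35, 29]);
translate([486, 306, 791]) cube([275, 35, 29]);


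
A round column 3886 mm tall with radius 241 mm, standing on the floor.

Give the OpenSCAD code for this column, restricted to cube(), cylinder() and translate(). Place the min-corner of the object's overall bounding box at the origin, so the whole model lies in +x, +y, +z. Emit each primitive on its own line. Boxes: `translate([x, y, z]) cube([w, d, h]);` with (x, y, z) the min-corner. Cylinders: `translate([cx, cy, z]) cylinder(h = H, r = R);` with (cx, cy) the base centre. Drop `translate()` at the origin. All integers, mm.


translate([241, 241, 0]) cylinder(h = 3886, r = 241);


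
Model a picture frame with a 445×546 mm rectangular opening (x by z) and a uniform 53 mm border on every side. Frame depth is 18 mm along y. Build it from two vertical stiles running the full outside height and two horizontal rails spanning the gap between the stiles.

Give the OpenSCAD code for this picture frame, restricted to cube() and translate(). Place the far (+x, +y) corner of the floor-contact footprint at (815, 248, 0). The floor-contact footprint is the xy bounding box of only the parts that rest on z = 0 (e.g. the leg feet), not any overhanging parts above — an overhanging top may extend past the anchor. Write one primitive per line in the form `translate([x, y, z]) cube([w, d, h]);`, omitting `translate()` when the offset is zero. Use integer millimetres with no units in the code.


translate([264, 230, 0]) cube([53, 18, 652]);
translate([762, 230, 0]) cube([53, 18, 652]);
translate([317, 230, 0]) cube([445, 18, 53]);
translate([317, 230, 599]) cube([445, 18, 53]);


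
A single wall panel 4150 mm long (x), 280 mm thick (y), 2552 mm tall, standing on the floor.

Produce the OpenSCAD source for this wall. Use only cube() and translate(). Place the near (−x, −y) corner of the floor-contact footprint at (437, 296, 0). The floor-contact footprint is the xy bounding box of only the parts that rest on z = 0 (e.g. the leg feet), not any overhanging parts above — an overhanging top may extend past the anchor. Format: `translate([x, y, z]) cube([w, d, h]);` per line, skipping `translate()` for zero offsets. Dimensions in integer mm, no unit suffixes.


translate([437, 296, 0]) cube([4150, 280, 2552]);


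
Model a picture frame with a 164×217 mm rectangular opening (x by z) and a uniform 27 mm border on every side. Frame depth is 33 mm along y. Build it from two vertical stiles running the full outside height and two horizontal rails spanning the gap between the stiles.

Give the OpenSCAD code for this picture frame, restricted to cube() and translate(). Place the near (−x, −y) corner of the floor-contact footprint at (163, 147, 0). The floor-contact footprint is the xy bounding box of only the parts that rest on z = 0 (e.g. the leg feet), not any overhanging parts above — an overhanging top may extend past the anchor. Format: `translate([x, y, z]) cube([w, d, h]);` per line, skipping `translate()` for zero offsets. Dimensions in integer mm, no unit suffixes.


translate([163, 147, 0]) cube([27, 33, 271]);
translate([354, 147, 0]) cube([27, 33, 271]);
translate([190, 147, 0]) cube([164, 33, 27]);
translate([190, 147, 244]) cube([164, 33, 27]);


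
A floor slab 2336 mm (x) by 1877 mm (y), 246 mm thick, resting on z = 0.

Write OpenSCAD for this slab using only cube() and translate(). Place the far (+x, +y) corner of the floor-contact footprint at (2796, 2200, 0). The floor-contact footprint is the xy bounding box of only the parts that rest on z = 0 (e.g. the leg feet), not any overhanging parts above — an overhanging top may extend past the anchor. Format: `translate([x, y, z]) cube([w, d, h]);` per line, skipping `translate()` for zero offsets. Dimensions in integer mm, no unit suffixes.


translate([460, 323, 0]) cube([2336, 1877, 246]);


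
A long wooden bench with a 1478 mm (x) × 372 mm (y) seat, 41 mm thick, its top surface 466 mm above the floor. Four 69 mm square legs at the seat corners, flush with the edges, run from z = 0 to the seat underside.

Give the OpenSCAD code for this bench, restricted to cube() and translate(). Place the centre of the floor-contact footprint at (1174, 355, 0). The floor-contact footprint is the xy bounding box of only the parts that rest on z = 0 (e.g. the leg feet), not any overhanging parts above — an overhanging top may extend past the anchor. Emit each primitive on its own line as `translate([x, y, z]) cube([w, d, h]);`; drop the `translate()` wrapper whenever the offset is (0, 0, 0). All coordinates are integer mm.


translate([435, 169, 425]) cube([1478, 372, 41]);
translate([435, 169, 0]) cube([69, 69, 425]);
translate([435, 472, 0]) cube([69, 69, 425]);
translate([1844, 169, 0]) cube([69, 69, 425]);
translate([1844, 472, 0]) cube([69, 69, 425]);
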